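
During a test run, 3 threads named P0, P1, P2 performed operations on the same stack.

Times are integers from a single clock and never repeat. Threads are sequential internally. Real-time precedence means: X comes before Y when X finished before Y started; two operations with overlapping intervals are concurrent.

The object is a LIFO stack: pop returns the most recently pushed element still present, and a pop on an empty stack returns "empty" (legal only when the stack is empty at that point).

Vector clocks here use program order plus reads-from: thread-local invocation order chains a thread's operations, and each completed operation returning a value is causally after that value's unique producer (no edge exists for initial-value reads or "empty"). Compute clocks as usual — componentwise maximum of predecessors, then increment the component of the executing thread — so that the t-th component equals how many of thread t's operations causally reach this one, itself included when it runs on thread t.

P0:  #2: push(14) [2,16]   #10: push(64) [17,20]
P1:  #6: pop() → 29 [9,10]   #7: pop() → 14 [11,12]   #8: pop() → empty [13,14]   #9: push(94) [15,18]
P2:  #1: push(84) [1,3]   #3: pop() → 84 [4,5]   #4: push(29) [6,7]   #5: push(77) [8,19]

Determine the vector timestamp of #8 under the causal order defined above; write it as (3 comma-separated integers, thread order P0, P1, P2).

no predecessors for #1 (invoked 1): P2 increments from zero → (0, 0, 1)
no predecessors for #2 (invoked 2): P0 increments from zero → (1, 0, 0)
#3, invoked 4, takes VC(#1)=(0, 0, 1) under max, adds 1 for P2 → (0, 0, 2)
#10, invoked 17, takes VC(#2)=(1, 0, 0) under max, adds 1 for P0 → (2, 0, 0)
#4, invoked 6, takes VC(#3)=(0, 0, 2) under max, adds 1 for P2 → (0, 0, 3)
#5, invoked 8, takes VC(#4)=(0, 0, 3) under max, adds 1 for P2 → (0, 0, 4)
#6, invoked 9, takes VC(#4)=(0, 0, 3) under max, adds 1 for P1 → (0, 1, 3)
#7, invoked 11, takes VC(#2)=(1, 0, 0), VC(#6)=(0, 1, 3) under max, adds 1 for P1 → (1, 2, 3)
#8, invoked 13, takes VC(#7)=(1, 2, 3) under max, adds 1 for P1 → (1, 3, 3)
#9, invoked 15, takes VC(#8)=(1, 3, 3) under max, adds 1 for P1 → (1, 4, 3)
target: VC(#8) = (1, 3, 3)

(1, 3, 3)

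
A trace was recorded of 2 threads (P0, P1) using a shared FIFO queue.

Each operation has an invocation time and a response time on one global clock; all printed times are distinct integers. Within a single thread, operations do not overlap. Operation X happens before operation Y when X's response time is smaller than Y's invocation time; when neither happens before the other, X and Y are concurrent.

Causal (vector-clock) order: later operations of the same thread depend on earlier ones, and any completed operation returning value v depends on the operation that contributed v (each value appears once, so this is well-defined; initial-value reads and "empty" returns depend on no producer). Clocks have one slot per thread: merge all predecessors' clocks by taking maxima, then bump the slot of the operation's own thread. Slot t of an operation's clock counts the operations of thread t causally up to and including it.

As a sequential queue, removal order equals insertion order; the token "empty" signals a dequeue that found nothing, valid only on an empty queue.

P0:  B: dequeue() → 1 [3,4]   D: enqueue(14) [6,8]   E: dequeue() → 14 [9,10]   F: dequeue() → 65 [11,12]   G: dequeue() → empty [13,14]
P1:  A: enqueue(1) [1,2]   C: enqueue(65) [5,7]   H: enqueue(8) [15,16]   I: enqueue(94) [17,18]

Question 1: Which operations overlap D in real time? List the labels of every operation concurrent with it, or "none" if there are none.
C

D spans [6,8]; an op avoiding the whole window 6..8 is ordered, any other is concurrent
A [1,2]: before
B [3,4]: before
C [5,7]: concurrent
E [9,10]: after
F [11,12]: after
G [13,14]: after
H [15,16]: after
I [17,18]: after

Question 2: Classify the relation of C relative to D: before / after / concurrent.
concurrent

C spans [5,7], D spans [6,8]
the intervals overlap in both directions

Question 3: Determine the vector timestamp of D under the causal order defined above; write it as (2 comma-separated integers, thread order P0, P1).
(2, 1)

VC(A, invoked at 1): no causal predecessors; +1 on P1 → (0, 1)
C, invoked 5, takes VC(A)=(0, 1) under max, adds 1 for P1 → (0, 2)
B, invoked 3, takes VC(A)=(0, 1) under max, adds 1 for P0 → (1, 1)
H, invoked 15, takes VC(C)=(0, 2) under max, adds 1 for P1 → (0, 3)
D, invoked 6, takes VC(B)=(1, 1) under max, adds 1 for P0 → (2, 1)
I, invoked 17, takes VC(H)=(0, 3) under max, adds 1 for P1 → (0, 4)
E, invoked 9, takes VC(D)=(2, 1) under max, adds 1 for P0 → (3, 1)
F, invoked 11, takes VC(C)=(0, 2), VC(E)=(3, 1) under max, adds 1 for P0 → (4, 2)
G, invoked 13, takes VC(F)=(4, 2) under max, adds 1 for P0 → (5, 2)
target: VC(D) = (2, 1)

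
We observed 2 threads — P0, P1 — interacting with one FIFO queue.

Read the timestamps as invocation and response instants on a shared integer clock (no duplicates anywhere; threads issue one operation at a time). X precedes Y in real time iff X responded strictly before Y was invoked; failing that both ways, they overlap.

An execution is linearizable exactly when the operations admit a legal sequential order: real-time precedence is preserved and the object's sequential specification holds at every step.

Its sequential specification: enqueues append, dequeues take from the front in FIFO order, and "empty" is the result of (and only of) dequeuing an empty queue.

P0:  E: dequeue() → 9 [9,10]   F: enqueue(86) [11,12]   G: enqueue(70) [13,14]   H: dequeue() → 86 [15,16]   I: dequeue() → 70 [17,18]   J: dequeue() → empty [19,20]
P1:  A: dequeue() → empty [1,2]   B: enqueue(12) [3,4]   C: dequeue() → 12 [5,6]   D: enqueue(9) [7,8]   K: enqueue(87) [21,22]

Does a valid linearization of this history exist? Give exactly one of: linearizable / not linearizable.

one valid linearization: A, B, C, D, E, F, G, H, I, J, K
after step 1 (A dequeue() → empty): queue <>
after step 2 (B enqueue(12)): queue <12>
after step 3 (C dequeue() → 12): queue <>
after step 4 (D enqueue(9)): queue <9>
after step 5 (E dequeue() → 9): queue <>
after step 6 (F enqueue(86)): queue <86>
after step 7 (G enqueue(70)): queue <86,70>
after step 8 (H dequeue() → 86): queue <70>
after step 9 (I dequeue() → 70): queue <>
after step 10 (J dequeue() → empty): queue <>
after step 11 (K enqueue(87)): queue <87>

linearizable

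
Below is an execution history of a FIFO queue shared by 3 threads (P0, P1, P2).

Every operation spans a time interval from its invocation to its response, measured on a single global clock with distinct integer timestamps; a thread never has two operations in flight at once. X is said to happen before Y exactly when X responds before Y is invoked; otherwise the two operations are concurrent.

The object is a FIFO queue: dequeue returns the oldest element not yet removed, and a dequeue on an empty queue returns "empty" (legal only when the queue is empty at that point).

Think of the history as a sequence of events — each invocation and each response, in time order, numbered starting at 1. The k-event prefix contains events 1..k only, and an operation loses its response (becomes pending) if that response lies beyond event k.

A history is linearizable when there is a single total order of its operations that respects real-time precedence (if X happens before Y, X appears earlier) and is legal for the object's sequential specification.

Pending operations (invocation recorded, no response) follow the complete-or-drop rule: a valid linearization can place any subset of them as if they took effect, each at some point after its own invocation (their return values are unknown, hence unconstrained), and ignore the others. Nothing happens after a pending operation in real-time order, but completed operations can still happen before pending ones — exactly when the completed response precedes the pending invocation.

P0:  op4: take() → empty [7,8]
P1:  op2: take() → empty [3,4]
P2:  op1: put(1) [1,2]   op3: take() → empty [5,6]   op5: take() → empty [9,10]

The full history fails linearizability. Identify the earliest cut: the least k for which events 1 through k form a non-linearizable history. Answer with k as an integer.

a valid linearization of events 1..3 exists, for instance op1:
after step 1 (op1 put(1)): queue <1>
adding event 4 (op2 responds at 4) leaves no legal real-time order
for example op1, op2 fails at step 2: op2 take() → empty is not legal there

4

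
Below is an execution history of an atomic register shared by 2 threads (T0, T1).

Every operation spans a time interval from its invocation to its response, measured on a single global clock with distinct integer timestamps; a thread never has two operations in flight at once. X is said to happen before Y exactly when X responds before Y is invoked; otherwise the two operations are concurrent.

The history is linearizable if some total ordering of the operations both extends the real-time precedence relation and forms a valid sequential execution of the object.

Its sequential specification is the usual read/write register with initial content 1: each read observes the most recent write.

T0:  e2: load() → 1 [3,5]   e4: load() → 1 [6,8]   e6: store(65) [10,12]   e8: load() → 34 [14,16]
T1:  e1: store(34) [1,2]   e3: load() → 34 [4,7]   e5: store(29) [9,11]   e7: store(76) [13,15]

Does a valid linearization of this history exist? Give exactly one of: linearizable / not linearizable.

not linearizable

cut after 4 events: linearizable; cut after 5 events (e2 responds, time 5): not linearizable
the completed operations (2 total) allow one real-time order; the atomic register replay rejects it
every completion of the 1 pending operation (e3) was checked; none linearizes
take e1, e2 (pending dropped): step 2 already fails, because e2 load() → 1 cannot occur there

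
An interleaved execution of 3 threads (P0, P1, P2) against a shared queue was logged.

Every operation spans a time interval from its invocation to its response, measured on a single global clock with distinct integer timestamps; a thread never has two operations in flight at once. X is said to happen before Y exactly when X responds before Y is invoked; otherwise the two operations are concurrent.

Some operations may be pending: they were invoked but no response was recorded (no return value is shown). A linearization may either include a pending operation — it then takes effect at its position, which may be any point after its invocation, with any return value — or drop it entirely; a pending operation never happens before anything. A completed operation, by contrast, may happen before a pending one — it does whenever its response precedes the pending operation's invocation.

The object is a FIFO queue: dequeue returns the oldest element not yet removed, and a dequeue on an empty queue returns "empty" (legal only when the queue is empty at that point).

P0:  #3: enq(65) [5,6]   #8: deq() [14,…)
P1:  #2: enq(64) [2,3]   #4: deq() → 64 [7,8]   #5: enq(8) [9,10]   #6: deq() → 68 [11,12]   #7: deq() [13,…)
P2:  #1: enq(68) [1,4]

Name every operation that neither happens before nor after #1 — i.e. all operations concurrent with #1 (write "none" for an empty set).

#1 runs from 1 to 4; window-overlapping ops are concurrent
#2 [2,3]: concurrent
#3 [5,6]: after
#4 [7,8]: after
#5 [9,10]: after
#6 [11,12]: after
#7 [13,…): after
#8 [14,…): after

#2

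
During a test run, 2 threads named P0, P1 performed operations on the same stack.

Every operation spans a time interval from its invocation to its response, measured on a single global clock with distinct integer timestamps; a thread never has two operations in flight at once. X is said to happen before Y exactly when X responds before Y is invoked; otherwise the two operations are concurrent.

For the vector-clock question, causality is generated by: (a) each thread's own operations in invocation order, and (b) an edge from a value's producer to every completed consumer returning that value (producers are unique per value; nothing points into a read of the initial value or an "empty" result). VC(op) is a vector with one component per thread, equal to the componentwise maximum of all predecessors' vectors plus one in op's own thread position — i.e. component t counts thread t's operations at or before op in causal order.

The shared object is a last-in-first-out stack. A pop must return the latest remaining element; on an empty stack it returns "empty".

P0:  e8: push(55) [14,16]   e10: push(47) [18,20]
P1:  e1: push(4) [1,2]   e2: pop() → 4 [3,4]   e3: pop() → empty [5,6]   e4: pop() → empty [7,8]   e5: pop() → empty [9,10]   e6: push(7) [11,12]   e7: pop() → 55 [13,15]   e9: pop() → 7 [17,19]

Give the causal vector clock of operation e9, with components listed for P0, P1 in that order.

(1, 8)

no predecessors for e1 (invoked 1): P1 increments from zero → (0, 1)
no predecessors for e8 (invoked 14): P0 increments from zero → (1, 0)
merge at e2 (invoked 3): VC(e1)=(0, 1), own-thread bump on P1 → (0, 2)
merge at e10 (invoked 18): VC(e8)=(1, 0), own-thread bump on P0 → (2, 0)
merge at e3 (invoked 5): VC(e2)=(0, 2), own-thread bump on P1 → (0, 3)
merge at e4 (invoked 7): VC(e3)=(0, 3), own-thread bump on P1 → (0, 4)
merge at e5 (invoked 9): VC(e4)=(0, 4), own-thread bump on P1 → (0, 5)
merge at e6 (invoked 11): VC(e5)=(0, 5), own-thread bump on P1 → (0, 6)
merge at e7 (invoked 13): VC(e6)=(0, 6), VC(e8)=(1, 0), own-thread bump on P1 → (1, 7)
merge at e9 (invoked 17): VC(e6)=(0, 6), VC(e7)=(1, 7), own-thread bump on P1 → (1, 8)
target: VC(e9) = (1, 8)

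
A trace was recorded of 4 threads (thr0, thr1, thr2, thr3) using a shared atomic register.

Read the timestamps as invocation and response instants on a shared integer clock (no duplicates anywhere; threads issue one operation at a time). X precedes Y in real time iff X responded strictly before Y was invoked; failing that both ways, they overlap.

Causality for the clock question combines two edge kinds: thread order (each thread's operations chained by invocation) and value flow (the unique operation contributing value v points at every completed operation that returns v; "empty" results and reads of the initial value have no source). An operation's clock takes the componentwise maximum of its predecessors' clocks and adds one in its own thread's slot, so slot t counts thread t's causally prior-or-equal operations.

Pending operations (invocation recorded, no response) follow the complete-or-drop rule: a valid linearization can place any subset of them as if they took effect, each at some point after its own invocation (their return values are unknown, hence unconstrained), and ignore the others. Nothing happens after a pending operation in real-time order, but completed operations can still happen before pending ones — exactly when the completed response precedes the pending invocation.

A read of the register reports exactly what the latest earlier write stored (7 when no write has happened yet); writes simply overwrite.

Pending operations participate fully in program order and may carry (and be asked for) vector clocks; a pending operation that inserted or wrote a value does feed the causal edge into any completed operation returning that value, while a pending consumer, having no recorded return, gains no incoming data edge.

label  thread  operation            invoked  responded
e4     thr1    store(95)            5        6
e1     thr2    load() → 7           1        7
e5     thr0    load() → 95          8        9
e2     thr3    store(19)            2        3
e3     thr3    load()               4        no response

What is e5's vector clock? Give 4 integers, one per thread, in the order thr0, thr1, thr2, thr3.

e2, invoked 2, has no incoming edges; only thr3's bump applies → (0, 0, 0, 1)
e1, invoked 1, has no incoming edges; only thr2's bump applies → (0, 0, 1, 0)
e4, invoked 5, has no incoming edges; only thr1's bump applies → (0, 1, 0, 0)
e3 (invocation 4): componentwise max over VC(e2)=(0, 0, 0, 1), +1 at thr3, giving (0, 0, 0, 2)
e5 (invocation 8): componentwise max over VC(e4)=(0, 1, 0, 0), +1 at thr0, giving (1, 1, 0, 0)
target: VC(e5) = (1, 1, 0, 0)

(1, 1, 0, 0)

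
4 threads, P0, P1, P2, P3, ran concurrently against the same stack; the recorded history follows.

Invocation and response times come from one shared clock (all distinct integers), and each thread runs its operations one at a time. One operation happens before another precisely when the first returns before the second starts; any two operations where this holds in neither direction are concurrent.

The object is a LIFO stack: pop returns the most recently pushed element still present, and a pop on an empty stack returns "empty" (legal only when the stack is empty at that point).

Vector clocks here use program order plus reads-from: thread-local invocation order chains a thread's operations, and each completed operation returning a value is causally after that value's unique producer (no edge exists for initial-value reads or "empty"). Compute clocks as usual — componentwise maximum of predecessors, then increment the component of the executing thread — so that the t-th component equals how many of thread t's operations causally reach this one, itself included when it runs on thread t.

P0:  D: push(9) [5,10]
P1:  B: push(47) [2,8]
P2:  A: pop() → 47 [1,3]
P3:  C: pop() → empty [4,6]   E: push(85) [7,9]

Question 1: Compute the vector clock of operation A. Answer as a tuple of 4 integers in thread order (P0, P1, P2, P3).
(0, 1, 1, 0)

root op C, invoked 4: fresh clock plus P3's own tick → (0, 0, 0, 1)
root op B, invoked 2: fresh clock plus P1's own tick → (0, 1, 0, 0)
root op D, invoked 5: fresh clock plus P0's own tick → (1, 0, 0, 0)
invoked at 7, E merges VC(C)=(0, 0, 0, 1) and bumps P3's slot → (0, 0, 0, 2)
invoked at 1, A merges VC(B)=(0, 1, 0, 0) and bumps P2's slot → (0, 1, 1, 0)
target: VC(A) = (0, 1, 1, 0)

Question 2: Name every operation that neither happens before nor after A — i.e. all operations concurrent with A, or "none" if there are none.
B

concurrent with A ([1,3]): every op whose interval crosses 1..3
B [2,8]: concurrent
C [4,6]: after
D [5,10]: after
E [7,9]: after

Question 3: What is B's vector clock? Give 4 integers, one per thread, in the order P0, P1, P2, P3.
(0, 1, 0, 0)

invoked at 4, C has no predecessors; its own P3 bump gives (0, 0, 0, 1)
invoked at 2, B has no predecessors; its own P1 bump gives (0, 1, 0, 0)
invoked at 5, D has no predecessors; its own P0 bump gives (1, 0, 0, 0)
VC(E, invoked at 7): max of VC(C)=(0, 0, 0, 1), then +1 on thread P3 → (0, 0, 0, 2)
VC(A, invoked at 1): max of VC(B)=(0, 1, 0, 0), then +1 on thread P2 → (0, 1, 1, 0)
target: VC(B) = (0, 1, 0, 0)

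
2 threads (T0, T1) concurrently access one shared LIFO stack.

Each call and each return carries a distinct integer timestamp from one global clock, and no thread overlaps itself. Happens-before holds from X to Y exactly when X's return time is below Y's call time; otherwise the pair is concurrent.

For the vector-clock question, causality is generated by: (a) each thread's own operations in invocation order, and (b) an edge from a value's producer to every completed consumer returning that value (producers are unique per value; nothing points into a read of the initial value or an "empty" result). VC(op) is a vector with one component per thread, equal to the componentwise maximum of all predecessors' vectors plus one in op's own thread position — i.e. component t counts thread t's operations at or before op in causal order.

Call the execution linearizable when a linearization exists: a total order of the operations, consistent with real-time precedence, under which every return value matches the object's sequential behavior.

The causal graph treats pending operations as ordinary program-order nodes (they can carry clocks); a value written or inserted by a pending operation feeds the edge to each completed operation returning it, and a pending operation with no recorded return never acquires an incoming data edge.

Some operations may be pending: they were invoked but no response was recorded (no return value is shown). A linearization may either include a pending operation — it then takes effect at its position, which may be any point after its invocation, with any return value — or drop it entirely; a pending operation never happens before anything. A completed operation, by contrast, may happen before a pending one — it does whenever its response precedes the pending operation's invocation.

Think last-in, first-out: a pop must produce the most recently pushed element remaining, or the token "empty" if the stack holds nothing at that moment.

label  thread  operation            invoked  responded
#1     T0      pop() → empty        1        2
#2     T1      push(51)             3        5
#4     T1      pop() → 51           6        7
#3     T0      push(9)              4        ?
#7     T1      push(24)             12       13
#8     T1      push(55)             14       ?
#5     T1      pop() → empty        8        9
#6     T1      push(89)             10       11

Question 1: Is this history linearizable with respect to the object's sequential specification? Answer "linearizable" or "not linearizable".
a witness: #1, #2, #4, #5, #3, #6, #7
after step 1 (#1 pop() → empty): stack <>
after step 2 (#2 push(51)): stack <51>
after step 3 (#4 pop() → 51): stack <>
after step 4 (#5 pop() → empty): stack <>
after step 5 (#3 push(9) (pending, included)): stack <9>
after step 6 (#6 push(89)): stack <9,89>
after step 7 (#7 push(24)): stack <9,89,24>

linearizable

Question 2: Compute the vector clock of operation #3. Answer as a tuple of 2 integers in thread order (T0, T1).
root op #2, invoked 3: fresh clock plus T1's own tick → (0, 1)
root op #1, invoked 1: fresh clock plus T0's own tick → (1, 0)
#4, invoked 6, takes VC(#2)=(0, 1) under max, adds 1 for T1 → (0, 2)
#3, invoked 4, takes VC(#1)=(1, 0) under max, adds 1 for T0 → (2, 0)
#5, invoked 8, takes VC(#4)=(0, 2) under max, adds 1 for T1 → (0, 3)
#6, invoked 10, takes VC(#5)=(0, 3) under max, adds 1 for T1 → (0, 4)
#7, invoked 12, takes VC(#6)=(0, 4) under max, adds 1 for T1 → (0, 5)
#8, invoked 14, takes VC(#7)=(0, 5) under max, adds 1 for T1 → (0, 6)
target: VC(#3) = (2, 0)

(2, 0)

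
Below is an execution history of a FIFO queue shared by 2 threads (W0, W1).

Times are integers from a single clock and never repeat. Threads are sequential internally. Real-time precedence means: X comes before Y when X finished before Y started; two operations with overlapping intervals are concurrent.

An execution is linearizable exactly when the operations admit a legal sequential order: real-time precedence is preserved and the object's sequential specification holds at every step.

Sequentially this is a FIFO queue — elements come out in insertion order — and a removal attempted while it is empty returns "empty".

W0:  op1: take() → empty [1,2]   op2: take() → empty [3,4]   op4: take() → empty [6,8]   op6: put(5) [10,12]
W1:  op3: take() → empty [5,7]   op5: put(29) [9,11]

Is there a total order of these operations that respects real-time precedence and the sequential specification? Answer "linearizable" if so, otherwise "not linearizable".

linearizable

a witness: op1, op2, op3, op4, op5, op6
after step 1 (op1 take() → empty): queue <>
after step 2 (op2 take() → empty): queue <>
after step 3 (op3 take() → empty): queue <>
after step 4 (op4 take() → empty): queue <>
after step 5 (op5 put(29)): queue <29>
after step 6 (op6 put(5)): queue <29,5>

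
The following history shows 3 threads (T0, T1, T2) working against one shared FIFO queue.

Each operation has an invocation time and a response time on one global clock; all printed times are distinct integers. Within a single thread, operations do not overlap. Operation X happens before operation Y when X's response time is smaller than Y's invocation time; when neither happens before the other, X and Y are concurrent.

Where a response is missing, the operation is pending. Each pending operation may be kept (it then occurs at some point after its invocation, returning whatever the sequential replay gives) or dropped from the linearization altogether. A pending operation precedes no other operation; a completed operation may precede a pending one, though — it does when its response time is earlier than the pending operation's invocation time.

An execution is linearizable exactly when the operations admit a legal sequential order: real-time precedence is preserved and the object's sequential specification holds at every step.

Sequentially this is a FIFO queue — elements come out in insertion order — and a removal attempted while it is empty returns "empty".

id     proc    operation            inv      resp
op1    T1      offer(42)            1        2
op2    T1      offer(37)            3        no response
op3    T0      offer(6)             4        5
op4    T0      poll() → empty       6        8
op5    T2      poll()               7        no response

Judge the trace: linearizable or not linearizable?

not linearizable

already the first 8 events (up to op4's response at time 8) admit no linearization; the first 7 still do
exactly one order of the 3 completed ops respects real time; the FIFO queue replay fails
include/drop combinations of the 2 pending operations (op2, op5) were all tried; none helps
take op1, op3, op4 (pending dropped): step 3 already fails, because op4 poll() → empty cannot occur there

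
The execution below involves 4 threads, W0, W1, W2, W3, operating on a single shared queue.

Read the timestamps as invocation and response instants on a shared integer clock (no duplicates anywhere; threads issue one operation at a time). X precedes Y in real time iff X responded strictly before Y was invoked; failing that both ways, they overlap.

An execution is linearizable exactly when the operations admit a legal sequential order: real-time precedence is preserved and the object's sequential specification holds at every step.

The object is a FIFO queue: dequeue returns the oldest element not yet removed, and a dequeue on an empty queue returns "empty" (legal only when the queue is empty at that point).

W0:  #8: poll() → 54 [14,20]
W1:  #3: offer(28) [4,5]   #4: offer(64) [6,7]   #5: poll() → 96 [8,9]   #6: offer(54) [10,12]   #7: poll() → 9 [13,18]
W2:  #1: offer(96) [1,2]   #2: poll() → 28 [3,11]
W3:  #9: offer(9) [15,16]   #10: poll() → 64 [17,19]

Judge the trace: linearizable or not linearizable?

linearizable

a witness: #1, #3, #4, #5, #2, #6, #9, #10, #8, #7
1. #1 offer(96), leaving queue <96>
2. #3 offer(28), leaving queue <96,28>
3. #4 offer(64), leaving queue <96,28,64>
4. #5 poll() → 96, leaving queue <28,64>
5. #2 poll() → 28, leaving queue <64>
6. #6 offer(54), leaving queue <64,54>
7. #9 offer(9), leaving queue <64,54,9>
8. #10 poll() → 64, leaving queue <54,9>
9. #8 poll() → 54, leaving queue <9>
10. #7 poll() → 9, leaving queue <>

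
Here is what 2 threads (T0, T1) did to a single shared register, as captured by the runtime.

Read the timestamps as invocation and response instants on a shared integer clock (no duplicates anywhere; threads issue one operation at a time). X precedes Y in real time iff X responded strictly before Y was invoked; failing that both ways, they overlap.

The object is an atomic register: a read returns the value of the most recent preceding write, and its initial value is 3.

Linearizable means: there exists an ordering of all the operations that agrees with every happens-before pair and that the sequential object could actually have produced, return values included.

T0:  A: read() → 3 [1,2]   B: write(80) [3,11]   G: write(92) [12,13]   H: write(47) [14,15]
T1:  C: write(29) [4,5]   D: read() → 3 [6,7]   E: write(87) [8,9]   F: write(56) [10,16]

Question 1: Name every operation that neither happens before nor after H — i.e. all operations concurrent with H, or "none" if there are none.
F

overlap test against H [14,15]: concurrent iff the interval meets 14..15
A [1,2]: before
B [3,11]: before
C [4,5]: before
D [6,7]: before
E [8,9]: before
F [10,16]: concurrent
G [12,13]: before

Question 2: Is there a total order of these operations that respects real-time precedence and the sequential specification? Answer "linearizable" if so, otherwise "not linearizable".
not linearizable

through event 6 a valid linearization exists; event 7 (D responding at time 7) ends that
the completed operations (3 total) allow one real-time order; the register replay rejects it
include/drop combinations of the 1 pending operation (B) were all tried; none helps
for example A, C, D (pending dropped) fails at step 3: D read() → 3 is not legal there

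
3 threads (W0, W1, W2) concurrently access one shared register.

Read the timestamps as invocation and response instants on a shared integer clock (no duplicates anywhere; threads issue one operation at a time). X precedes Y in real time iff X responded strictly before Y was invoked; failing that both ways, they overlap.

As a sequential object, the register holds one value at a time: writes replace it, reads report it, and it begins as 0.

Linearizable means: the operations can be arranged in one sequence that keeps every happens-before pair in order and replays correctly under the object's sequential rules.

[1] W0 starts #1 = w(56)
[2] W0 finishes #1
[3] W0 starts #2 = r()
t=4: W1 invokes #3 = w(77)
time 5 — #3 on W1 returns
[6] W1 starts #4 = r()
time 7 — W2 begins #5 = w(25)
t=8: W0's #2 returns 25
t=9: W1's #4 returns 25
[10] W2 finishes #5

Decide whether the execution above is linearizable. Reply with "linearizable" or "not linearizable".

linearizable

one valid linearization: #1, #3, #5, #2, #4
after step 1 (#1 w(56)): value 56
after step 2 (#3 w(77)): value 77
after step 3 (#5 w(25)): value 25
after step 4 (#2 r() → 25): value 25
after step 5 (#4 r() → 25): value 25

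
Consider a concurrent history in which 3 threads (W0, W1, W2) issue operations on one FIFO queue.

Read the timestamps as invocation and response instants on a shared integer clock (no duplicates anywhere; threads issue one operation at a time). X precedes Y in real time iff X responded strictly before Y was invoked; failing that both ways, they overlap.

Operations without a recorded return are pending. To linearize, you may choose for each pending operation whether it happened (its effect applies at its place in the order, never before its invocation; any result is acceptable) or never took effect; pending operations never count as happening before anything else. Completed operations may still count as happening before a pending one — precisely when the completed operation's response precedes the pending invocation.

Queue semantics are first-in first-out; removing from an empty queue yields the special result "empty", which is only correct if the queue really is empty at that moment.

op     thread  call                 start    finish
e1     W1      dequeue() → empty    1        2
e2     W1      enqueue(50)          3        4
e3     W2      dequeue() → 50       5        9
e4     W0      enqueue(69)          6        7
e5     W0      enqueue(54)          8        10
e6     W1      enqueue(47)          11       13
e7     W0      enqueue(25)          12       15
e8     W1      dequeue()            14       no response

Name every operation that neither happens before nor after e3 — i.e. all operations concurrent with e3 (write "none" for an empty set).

e3 spans [5,9]: anything still running between times 5 and 9 counts as concurrent
e1 [1,2]: before
e2 [3,4]: before
e4 [6,7]: concurrent
e5 [8,10]: concurrent
e6 [11,13]: after
e7 [12,15]: after
e8 [14,…): after

e4, e5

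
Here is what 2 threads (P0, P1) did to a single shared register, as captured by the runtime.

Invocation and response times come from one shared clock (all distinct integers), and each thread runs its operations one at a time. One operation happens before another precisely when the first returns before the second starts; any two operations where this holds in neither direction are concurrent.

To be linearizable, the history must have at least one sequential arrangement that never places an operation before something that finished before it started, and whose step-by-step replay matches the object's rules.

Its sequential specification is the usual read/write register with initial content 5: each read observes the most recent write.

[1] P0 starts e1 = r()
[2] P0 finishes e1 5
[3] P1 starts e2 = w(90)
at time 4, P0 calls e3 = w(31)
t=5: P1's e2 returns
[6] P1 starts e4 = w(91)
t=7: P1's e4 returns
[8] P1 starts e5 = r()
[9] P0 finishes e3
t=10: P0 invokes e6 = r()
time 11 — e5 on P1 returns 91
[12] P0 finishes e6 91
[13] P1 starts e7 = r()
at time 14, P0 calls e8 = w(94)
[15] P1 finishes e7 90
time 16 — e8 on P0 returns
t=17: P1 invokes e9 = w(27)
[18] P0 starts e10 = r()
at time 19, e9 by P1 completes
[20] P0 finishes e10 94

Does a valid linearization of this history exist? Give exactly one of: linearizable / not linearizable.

not linearizable

prefix check: 1..14 passes, 1..15 fails once e7's time-15 response joins
no legal order exists: 7 real-time-consistent candidates over 7 completed register operations, all rejected
every completion of the 1 pending operation (e8) was checked; none linearizes
for example e1, e2, e3, e4, e5, e6, e7 (pending dropped) fails at step 7: e7 r() → 90 is not legal there
for example e1, e2, e3, e4, e6, e5, e7 (pending dropped) fails at step 7: e7 r() → 90 is not legal there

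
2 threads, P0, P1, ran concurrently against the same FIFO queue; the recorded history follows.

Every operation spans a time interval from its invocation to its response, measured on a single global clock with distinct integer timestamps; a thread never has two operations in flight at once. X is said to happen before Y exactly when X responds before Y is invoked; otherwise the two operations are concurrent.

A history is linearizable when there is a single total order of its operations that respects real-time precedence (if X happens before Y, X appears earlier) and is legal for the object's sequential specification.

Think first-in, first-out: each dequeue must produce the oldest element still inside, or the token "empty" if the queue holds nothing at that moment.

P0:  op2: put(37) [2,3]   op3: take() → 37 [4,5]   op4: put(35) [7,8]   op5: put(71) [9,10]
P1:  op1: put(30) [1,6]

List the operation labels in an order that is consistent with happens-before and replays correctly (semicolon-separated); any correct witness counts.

op2; op1; op3; op4; op5

step 1: op2 put(37) — queue <37>
step 2: op1 put(30) — queue <37,30>
step 3: op3 take() → 37 — queue <30>
step 4: op4 put(35) — queue <30,35>
step 5: op5 put(71) — queue <30,35,71>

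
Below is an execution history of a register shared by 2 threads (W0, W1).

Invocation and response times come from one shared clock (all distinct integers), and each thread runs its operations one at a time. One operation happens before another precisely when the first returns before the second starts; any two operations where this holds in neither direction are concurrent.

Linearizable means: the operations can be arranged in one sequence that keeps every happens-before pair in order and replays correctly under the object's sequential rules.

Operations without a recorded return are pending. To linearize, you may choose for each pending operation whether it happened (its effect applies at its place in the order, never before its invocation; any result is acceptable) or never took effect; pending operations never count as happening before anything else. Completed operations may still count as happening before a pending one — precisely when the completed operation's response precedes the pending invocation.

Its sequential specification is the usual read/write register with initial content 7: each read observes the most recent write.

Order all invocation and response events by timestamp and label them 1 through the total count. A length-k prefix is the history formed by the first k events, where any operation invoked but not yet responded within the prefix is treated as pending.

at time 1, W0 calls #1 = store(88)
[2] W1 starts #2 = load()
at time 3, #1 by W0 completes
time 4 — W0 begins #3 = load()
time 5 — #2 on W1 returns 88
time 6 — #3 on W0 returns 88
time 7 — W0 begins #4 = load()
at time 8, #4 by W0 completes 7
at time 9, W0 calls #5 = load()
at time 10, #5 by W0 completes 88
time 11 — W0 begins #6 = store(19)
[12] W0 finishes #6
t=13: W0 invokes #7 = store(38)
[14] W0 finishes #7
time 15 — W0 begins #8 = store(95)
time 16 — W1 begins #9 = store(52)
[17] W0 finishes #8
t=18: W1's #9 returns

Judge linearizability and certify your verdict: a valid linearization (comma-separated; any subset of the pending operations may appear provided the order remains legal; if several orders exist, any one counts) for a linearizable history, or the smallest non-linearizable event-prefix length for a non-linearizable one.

not linearizable — minimal violating prefix: 8 events

the violation lands at event 8, #4's response at time 8: events 1..7 linearize, events 1..8 do not
3 orders of the 4 completed register ops respect real time; none is legal
sample order #1, #2, #3, #4 stalls at step 4 — #4 load() → 7 has no legal effect
sample order #1, #3, #2, #4 stalls at step 4 — #4 load() → 7 has no legal effect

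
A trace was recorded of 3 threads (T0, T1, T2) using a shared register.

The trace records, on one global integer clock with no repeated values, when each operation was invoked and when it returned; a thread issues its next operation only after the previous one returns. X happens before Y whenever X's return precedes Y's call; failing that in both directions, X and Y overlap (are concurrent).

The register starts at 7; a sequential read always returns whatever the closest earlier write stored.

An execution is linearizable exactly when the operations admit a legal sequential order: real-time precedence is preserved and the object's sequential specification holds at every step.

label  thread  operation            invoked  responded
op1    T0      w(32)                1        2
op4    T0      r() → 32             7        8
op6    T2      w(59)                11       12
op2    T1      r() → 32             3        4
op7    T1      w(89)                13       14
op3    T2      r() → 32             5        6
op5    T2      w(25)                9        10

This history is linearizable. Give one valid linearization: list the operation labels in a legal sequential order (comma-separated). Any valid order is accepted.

op1, op2, op3, op4, op5, op6, op7

after step 1 (op1 w(32)): value 32
after step 2 (op2 r() → 32): value 32
after step 3 (op3 r() → 32): value 32
after step 4 (op4 r() → 32): value 32
after step 5 (op5 w(25)): value 25
after step 6 (op6 w(59)): value 59
after step 7 (op7 w(89)): value 89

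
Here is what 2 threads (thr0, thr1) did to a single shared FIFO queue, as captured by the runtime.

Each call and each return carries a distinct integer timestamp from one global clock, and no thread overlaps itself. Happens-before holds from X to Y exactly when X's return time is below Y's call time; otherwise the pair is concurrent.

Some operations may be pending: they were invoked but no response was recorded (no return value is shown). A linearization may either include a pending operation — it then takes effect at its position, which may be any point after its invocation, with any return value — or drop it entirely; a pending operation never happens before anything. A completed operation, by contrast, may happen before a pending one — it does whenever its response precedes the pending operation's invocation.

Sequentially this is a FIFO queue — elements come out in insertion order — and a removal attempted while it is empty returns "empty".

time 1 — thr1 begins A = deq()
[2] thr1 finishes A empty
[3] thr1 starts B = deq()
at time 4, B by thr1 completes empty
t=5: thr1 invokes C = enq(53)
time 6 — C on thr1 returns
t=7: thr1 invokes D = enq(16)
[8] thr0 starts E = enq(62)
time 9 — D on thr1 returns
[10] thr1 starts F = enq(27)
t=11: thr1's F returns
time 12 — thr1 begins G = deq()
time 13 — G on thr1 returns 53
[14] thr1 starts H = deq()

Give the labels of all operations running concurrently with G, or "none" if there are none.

E

G runs from 12 to 13; window-overlapping ops are concurrent
A [1,2]: before
B [3,4]: before
C [5,6]: before
D [7,9]: before
E [8,…): concurrent
F [10,11]: before
H [14,…): after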